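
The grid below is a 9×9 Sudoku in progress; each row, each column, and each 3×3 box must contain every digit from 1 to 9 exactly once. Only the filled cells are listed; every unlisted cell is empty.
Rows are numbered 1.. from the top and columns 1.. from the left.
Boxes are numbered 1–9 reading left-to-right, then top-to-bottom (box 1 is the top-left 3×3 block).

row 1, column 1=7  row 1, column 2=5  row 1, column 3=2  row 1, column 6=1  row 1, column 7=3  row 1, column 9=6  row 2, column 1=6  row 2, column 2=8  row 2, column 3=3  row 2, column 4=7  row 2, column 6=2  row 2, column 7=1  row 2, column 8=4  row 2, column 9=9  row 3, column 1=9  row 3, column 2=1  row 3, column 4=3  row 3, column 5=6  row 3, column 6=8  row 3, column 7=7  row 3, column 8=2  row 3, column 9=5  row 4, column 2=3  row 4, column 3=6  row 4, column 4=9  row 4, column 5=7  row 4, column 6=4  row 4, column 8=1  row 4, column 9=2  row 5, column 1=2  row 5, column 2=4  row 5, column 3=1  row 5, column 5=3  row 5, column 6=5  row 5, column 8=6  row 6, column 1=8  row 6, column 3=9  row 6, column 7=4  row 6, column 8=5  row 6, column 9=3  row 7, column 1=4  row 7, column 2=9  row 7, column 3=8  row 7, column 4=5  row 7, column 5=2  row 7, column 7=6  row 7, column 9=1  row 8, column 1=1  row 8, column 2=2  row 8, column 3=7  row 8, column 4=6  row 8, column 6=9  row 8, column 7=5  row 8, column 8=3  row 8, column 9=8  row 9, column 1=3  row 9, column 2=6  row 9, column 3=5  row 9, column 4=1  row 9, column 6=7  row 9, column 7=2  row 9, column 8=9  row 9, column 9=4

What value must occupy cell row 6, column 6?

Row 6 already contains {3, 4, 5, 8, 9}.
Column 6 already contains {1, 2, 4, 5, 7, 8, 9}.
Its 3×3 block (box 5) already contains {3, 4, 5, 7, 9}.
The only value from 1–9 not eliminated is 6, so row 6, column 6 = 6.

6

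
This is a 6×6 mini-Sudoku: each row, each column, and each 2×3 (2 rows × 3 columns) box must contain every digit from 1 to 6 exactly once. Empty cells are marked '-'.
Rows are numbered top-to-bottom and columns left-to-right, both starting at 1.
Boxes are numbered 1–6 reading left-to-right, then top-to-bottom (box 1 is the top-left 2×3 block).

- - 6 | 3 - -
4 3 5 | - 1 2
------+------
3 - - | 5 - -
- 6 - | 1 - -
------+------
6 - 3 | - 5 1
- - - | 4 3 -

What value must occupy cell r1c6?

5

Cell r1c6 itself could take any of {4, 5} by direct elimination.
Consider where 5 can go in column 6.
r3c6 is out (row 3 already has a 5).
r4c6 is out (box 4 already has a 5).
r6c6 is out (box 6 already has a 5).
So the only cell in column 6 that can hold 5 is r1c6.
Therefore r1c6 = 5.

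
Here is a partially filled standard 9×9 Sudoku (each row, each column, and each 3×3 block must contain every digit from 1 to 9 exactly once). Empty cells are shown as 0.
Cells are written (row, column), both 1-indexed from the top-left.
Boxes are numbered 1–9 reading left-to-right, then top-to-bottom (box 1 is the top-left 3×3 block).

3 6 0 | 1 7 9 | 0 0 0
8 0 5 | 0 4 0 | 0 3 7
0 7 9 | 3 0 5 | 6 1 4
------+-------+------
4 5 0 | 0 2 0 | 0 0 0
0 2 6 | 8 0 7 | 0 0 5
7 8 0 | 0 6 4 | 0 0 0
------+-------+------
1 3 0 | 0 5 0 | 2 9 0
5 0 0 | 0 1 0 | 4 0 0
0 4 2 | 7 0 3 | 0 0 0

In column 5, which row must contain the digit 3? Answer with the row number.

5

Consider where 3 can go in column 5.
(3,5) is out (row 3 already has a 3).
(9,5) is out (row 9 already has a 3).
So the only cell in column 5 that can hold 3 is (5,5).
That is row 5.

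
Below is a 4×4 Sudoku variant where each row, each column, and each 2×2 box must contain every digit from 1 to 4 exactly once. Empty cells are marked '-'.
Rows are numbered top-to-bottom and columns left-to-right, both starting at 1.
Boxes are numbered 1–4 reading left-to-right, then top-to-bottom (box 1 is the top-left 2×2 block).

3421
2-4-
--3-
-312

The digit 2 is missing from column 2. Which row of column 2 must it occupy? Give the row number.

Consider where 2 can go in column 2.
R2C2 is out (row 2 already has a 2).
So the only cell in column 2 that can hold 2 is R3C2.
That is row 3.

3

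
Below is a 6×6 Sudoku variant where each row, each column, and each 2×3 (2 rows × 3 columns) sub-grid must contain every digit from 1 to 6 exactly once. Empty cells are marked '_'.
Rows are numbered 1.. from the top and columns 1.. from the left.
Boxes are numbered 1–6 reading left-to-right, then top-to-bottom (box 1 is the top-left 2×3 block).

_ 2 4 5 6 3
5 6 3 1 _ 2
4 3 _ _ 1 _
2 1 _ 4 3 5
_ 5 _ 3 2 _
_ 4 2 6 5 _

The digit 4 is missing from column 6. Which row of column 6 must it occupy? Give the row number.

5

Consider where 4 can go in column 6.
row 3, column 6 is out (row 3 already has a 4).
row 6, column 6 is out (row 6 already has a 4).
So the only cell in column 6 that can hold 4 is row 5, column 6.
That is row 5.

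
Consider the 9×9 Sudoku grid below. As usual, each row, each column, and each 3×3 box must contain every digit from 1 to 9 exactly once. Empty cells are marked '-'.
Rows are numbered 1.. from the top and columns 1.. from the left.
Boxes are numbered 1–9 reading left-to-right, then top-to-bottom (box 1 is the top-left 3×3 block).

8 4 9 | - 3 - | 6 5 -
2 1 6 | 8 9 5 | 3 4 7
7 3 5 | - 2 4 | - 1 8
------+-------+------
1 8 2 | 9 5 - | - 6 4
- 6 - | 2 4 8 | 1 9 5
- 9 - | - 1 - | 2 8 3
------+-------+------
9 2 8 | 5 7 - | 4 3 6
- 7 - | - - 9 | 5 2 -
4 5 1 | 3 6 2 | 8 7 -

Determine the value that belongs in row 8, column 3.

3

Row 8 already contains {2, 5, 7, 9}.
Column 3 already contains {1, 2, 5, 6, 8, 9}.
Its 3×3 block (box 7) already contains {1, 2, 4, 5, 7, 8, 9}.
The only value from 1–9 not eliminated is 3, so row 8, column 3 = 3.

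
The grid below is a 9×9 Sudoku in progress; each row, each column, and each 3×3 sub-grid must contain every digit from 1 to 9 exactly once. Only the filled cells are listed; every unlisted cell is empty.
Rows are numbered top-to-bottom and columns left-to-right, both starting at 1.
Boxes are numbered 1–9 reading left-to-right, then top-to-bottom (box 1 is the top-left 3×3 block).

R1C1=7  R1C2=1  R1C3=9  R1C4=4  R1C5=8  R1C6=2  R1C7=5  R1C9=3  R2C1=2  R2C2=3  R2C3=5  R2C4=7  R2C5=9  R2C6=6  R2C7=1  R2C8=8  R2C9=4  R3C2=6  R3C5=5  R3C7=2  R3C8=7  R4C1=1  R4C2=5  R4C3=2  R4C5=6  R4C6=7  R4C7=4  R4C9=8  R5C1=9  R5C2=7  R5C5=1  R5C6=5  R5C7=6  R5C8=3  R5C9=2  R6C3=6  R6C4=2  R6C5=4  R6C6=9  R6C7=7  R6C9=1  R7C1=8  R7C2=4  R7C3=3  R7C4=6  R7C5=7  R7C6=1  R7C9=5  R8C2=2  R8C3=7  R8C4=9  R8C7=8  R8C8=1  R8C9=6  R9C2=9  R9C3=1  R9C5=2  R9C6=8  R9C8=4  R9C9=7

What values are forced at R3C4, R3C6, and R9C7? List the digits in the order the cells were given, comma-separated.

1,3,3

For R3C4:
  Consider where 1 can go in column 4.
  R4C4 is out (row 4 already has a 1).
  R5C4 is out (row 5 already has a 1).
  R9C4 is out (row 9 already has a 1).
  So the only cell in column 4 that can hold 1 is R3C4.
  So R3C4 = 1.
For R3C6:
  Row 3 already contains {2, 5, 6, 7}.
  Column 6 already contains {1, 2, 5, 6, 7, 8, 9}.
  Its 3×3 block (box 2) already contains {2, 4, 5, 6, 7, 8, 9}.
  The only value from 1–9 not eliminated is 3, so R3C6 = 3.
For R9C7:
  Row 9 already contains {1, 2, 4, 7, 8, 9}.
  Column 7 already contains {1, 2, 4, 5, 6, 7, 8}.
  Its 3×3 block (box 9) already contains {1, 4, 5, 6, 7, 8}.
  The only value from 1–9 not eliminated is 3, so R9C7 = 3.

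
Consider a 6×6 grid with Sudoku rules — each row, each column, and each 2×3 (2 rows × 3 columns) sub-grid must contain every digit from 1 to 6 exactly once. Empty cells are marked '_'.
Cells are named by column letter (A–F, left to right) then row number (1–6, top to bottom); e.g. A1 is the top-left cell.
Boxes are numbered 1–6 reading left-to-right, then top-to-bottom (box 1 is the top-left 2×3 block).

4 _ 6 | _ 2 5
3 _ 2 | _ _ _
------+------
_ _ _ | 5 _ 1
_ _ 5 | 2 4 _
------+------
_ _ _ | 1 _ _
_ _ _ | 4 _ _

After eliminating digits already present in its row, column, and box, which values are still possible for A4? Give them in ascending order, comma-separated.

1,6

Row 4 already contains {2, 4, 5}.
Column A already contains {3, 4}.
Its 2×3 block (box 3) already contains {5}.
Removing those from 1–6 leaves {1, 6} as the candidates for A4.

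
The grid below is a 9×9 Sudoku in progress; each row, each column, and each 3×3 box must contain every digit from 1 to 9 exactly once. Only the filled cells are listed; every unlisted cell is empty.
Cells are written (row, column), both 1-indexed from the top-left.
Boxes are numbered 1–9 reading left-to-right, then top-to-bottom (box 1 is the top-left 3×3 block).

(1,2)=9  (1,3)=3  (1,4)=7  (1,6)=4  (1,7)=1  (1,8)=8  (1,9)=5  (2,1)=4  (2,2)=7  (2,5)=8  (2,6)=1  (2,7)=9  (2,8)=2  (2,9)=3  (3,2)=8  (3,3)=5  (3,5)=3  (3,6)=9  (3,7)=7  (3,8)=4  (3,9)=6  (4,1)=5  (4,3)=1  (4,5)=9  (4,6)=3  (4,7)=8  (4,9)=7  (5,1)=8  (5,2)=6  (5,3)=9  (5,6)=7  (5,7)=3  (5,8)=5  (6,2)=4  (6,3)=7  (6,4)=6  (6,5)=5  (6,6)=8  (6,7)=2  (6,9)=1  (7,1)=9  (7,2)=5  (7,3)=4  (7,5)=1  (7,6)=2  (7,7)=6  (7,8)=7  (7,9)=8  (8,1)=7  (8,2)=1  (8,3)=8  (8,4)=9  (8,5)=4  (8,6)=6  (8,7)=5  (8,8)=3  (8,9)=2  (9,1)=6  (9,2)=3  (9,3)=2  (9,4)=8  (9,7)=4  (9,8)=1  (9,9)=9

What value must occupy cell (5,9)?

4

Row 5 already contains {3, 5, 6, 7, 8, 9}.
Column 9 already contains {1, 2, 3, 5, 6, 7, 8, 9}.
Its 3×3 block (box 6) already contains {1, 2, 3, 5, 7, 8}.
The only value from 1–9 not eliminated is 4, so (5,9) = 4.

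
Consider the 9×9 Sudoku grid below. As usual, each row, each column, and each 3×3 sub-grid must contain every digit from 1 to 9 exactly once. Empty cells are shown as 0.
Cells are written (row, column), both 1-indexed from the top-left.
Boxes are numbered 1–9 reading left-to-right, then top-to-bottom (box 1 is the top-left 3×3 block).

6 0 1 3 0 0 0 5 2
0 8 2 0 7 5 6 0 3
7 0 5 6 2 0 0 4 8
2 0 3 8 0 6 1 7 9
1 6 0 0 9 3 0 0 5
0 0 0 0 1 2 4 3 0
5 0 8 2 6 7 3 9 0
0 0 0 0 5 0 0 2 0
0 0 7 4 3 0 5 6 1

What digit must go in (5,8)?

8

Row 5 already contains {1, 3, 5, 6, 9}.
Column 8 already contains {2, 3, 4, 5, 6, 7, 9}.
Its 3×3 block (box 6) already contains {1, 3, 4, 5, 7, 9}.
The only value from 1–9 not eliminated is 8, so (5,8) = 8.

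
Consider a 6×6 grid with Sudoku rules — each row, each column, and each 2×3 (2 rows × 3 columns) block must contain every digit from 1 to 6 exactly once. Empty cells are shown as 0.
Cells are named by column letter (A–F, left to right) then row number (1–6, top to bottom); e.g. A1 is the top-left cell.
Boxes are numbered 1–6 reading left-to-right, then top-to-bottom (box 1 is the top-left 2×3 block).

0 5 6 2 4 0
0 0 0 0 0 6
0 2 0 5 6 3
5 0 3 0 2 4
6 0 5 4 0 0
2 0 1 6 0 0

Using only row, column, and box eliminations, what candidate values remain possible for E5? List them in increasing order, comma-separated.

Row 5 already contains {4, 5, 6}.
Column E already contains {2, 4, 6}.
Its 2×3 block (box 6) already contains {4, 6}.
Removing those from 1–6 leaves {1, 3} as the candidates for E5.

1,3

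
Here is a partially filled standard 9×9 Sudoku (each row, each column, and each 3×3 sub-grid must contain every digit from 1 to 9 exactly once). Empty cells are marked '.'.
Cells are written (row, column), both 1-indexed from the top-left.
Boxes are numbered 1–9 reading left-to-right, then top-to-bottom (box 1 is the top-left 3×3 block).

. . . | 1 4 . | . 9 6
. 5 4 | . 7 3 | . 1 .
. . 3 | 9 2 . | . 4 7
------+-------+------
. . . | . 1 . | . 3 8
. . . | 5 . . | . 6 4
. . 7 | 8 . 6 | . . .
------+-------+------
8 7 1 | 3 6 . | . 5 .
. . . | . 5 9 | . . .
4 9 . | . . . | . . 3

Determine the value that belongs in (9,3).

Cell (9,3) itself could take any of {2, 5, 6} by direct elimination.
Consider where 5 can go in row 9.
(9,4) is out (column 4 already has a 5).
(9,5) is out (column 5 already has a 5).
(9,6) is out (box 8 already has a 5).
(9,7) is out (box 9 already has a 5).
(9,8) is out (column 8 already has a 5).
So the only cell in row 9 that can hold 5 is (9,3).
Therefore (9,3) = 5.

5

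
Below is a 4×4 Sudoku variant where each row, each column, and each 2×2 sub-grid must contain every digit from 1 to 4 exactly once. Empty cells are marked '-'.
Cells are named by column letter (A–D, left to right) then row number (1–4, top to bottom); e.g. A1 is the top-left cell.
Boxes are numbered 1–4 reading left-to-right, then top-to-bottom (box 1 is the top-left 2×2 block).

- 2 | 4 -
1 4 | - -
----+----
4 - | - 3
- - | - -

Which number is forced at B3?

1

Row 3 already contains {3, 4}.
Column B already contains {2, 4}.
Its 2×2 block (box 3) already contains {4}.
The only value from 1–4 not eliminated is 1, so B3 = 1.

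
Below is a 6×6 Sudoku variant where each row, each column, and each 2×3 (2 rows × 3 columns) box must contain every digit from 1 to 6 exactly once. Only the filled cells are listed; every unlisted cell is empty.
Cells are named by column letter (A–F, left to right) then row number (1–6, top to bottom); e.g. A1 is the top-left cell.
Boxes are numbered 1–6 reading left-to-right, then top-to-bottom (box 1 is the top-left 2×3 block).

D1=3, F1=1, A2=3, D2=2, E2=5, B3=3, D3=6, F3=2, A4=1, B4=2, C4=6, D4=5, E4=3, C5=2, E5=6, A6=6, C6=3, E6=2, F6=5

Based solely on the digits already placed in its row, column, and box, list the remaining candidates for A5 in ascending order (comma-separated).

Row 5 already contains {2, 6}.
Column A already contains {1, 3, 6}.
Its 2×3 block (box 5) already contains {2, 3, 6}.
Removing those from 1–6 leaves {4, 5} as the candidates for A5.

4,5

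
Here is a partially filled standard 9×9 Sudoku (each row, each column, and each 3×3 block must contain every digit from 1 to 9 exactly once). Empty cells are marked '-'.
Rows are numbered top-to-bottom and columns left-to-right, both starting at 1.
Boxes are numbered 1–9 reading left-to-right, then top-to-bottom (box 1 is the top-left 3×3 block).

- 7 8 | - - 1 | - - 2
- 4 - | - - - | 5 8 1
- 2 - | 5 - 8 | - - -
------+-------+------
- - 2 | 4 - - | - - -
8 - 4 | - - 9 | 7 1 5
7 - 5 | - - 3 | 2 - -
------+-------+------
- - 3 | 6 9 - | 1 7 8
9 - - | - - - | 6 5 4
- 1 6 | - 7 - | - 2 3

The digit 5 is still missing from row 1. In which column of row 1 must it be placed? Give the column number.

Consider where 5 can go in row 1.
r1c4 is out (column 4 already has a 5).
r1c5 is out (box 2 already has a 5).
r1c7 is out (column 7 already has a 5).
r1c8 is out (column 8 already has a 5).
So the only cell in row 1 that can hold 5 is r1c1.
That is column 1.

1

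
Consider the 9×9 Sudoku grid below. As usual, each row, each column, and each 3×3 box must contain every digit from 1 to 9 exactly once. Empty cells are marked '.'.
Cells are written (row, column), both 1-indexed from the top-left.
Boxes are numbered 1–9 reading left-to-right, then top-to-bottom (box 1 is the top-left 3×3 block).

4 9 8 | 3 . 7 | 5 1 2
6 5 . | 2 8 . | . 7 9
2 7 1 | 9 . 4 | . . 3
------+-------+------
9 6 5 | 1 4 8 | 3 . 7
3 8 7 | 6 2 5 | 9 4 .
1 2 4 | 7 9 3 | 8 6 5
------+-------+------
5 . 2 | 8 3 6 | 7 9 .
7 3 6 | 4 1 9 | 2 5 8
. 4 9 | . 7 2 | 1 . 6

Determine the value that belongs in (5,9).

Row 5 already contains {2, 3, 4, 5, 6, 7, 8, 9}.
Column 9 already contains {2, 3, 5, 6, 7, 8, 9}.
Its 3×3 block (box 6) already contains {3, 4, 5, 6, 7, 8, 9}.
The only value from 1–9 not eliminated is 1, so (5,9) = 1.

1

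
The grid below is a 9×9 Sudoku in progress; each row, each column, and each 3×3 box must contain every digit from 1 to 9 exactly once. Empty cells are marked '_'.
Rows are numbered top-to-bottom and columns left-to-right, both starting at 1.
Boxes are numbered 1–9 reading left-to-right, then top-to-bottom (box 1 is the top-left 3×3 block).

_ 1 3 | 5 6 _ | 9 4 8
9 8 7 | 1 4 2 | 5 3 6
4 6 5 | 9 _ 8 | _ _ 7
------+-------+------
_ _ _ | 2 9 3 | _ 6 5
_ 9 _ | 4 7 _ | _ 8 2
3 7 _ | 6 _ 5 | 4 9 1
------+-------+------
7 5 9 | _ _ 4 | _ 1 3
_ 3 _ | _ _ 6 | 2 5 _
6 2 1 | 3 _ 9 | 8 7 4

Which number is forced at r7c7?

Row 7 already contains {1, 3, 4, 5, 7, 9}.
Column 7 already contains {2, 4, 5, 8, 9}.
Its 3×3 block (box 9) already contains {1, 2, 3, 4, 5, 7, 8}.
The only value from 1–9 not eliminated is 6, so r7c7 = 6.

6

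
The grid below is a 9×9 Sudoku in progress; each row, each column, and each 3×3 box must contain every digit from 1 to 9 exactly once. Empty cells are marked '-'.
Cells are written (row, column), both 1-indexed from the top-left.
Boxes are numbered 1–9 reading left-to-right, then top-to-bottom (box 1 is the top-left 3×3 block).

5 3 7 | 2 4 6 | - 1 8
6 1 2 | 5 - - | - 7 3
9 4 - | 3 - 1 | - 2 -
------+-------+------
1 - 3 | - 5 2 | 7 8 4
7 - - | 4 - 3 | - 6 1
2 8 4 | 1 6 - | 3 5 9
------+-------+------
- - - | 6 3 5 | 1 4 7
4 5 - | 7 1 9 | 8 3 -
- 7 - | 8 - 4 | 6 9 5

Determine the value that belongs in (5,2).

9

Row 5 already contains {1, 3, 4, 6, 7}.
Column 2 already contains {1, 3, 4, 5, 7, 8}.
Its 3×3 block (box 4) already contains {1, 2, 3, 4, 7, 8}.
The only value from 1–9 not eliminated is 9, so (5,2) = 9.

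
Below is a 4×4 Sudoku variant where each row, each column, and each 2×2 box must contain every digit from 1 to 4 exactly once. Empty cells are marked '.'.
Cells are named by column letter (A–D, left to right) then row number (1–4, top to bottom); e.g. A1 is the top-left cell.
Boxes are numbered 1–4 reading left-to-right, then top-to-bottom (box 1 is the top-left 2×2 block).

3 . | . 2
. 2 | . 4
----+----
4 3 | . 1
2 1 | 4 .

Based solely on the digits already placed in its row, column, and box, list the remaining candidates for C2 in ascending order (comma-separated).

1,3

Row 2 already contains {2, 4}.
Column C already contains {4}.
Its 2×2 block (box 2) already contains {2, 4}.
Removing those from 1–4 leaves {1, 3} as the candidates for C2.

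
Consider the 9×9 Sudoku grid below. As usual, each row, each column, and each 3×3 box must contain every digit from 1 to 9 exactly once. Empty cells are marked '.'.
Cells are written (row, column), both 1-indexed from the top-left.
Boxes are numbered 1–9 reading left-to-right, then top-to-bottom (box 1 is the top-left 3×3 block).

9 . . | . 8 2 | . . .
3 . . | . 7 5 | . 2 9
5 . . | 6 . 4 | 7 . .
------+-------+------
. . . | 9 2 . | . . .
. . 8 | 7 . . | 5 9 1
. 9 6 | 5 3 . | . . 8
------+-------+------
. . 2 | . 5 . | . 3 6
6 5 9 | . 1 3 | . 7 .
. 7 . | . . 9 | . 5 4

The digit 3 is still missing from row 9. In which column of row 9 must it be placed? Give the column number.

Consider where 3 can go in row 9.
(9,1) is out (column 1 already has a 3).
(9,4) is out (box 8 already has a 3).
(9,5) is out (column 5 already has a 3).
(9,7) is out (box 9 already has a 3).
So the only cell in row 9 that can hold 3 is (9,3).
That is column 3.

3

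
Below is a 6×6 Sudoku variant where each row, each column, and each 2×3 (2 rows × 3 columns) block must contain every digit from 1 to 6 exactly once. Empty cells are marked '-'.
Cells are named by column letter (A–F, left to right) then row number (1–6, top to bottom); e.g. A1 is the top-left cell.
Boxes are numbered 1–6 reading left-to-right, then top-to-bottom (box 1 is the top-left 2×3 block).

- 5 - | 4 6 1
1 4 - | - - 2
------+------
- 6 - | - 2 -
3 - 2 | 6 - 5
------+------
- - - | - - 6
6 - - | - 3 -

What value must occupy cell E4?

Cell E4 itself could take any of {1, 4} by direct elimination.
Consider where 4 can go in row 4.
B4 is out (column B already has a 4).
So the only cell in row 4 that can hold 4 is E4.
Therefore E4 = 4.

4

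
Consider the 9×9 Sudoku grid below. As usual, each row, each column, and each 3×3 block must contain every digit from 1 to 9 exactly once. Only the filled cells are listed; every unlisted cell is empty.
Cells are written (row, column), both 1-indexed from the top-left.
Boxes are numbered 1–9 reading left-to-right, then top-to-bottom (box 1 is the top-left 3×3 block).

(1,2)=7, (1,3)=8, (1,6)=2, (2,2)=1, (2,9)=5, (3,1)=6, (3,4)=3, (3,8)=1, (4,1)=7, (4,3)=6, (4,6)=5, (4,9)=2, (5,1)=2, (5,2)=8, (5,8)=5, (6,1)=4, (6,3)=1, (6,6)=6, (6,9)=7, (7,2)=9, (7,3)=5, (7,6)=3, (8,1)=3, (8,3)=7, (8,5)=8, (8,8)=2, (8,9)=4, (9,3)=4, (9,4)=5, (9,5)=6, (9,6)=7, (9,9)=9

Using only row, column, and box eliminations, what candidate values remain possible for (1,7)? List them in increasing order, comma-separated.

Row 1 already contains {2, 7, 8}.
Column 7 already contains {}.
Its 3×3 block (box 3) already contains {1, 5}.
Removing those from 1–9 leaves {3, 4, 6, 9} as the candidates for (1,7).

3,4,6,9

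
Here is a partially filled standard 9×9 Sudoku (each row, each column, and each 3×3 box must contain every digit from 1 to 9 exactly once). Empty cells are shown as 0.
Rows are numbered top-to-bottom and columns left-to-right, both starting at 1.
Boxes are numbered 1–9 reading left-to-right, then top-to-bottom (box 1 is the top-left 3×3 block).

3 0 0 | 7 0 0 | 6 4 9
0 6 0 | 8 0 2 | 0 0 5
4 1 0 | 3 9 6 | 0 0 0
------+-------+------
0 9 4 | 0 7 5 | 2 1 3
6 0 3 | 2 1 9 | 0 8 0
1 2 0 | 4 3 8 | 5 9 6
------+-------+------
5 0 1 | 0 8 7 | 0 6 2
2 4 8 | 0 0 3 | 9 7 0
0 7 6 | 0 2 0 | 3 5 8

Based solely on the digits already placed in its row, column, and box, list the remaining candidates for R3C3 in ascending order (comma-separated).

2,5,7

Row 3 already contains {1, 3, 4, 6, 9}.
Column 3 already contains {1, 3, 4, 6, 8}.
Its 3×3 block (box 1) already contains {1, 3, 4, 6}.
Removing those from 1–9 leaves {2, 5, 7} as the candidates for R3C3.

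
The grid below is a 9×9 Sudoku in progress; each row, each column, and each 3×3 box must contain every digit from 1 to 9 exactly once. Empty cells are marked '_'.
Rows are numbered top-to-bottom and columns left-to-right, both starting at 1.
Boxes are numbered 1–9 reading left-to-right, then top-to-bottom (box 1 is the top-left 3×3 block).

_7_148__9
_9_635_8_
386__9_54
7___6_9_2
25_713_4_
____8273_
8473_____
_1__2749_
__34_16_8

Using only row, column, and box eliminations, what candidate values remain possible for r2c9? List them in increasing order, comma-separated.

Row 2 already contains {3, 5, 6, 8, 9}.
Column 9 already contains {2, 4, 8, 9}.
Its 3×3 block (box 3) already contains {4, 5, 8, 9}.
Removing those from 1–9 leaves {1, 7} as the candidates for r2c9.

1,7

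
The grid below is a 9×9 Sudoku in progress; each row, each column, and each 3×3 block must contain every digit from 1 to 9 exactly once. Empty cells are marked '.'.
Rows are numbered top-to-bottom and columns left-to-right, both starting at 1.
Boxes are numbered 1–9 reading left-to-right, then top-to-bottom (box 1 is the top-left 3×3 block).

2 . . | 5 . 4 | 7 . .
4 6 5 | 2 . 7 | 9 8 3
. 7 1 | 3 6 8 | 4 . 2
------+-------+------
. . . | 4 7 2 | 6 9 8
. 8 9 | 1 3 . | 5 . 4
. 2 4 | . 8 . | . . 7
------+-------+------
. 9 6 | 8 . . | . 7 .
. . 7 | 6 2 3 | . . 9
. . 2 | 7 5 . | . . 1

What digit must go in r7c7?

2

Cell r7c7 itself could take any of {2, 3} by direct elimination.
Consider where 2 can go in box 9.
r7c9 is out (column 9 already has a 2).
r8c7 is out (row 8 already has a 2).
r8c8 is out (row 8 already has a 2).
r9c7 is out (row 9 already has a 2).
r9c8 is out (row 9 already has a 2).
So the only cell in box 9 that can hold 2 is r7c7.
Therefore r7c7 = 2.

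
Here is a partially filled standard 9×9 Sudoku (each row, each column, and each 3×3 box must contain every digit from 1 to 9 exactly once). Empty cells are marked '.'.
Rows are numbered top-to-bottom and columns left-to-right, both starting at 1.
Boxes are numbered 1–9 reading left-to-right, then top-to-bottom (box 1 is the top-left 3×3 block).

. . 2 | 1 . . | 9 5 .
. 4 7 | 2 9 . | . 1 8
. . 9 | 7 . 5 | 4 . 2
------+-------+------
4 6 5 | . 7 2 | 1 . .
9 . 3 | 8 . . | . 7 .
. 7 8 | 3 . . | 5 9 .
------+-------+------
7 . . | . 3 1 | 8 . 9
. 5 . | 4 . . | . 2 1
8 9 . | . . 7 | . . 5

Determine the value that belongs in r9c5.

2

Cell r9c5 itself could take any of {2, 6} by direct elimination.
Consider where 2 can go in column 5.
r1c5 is out (row 1 already has a 2).
r3c5 is out (row 3 already has a 2).
r5c5 is out (box 5 already has a 2).
r6c5 is out (box 5 already has a 2).
r8c5 is out (row 8 already has a 2).
So the only cell in column 5 that can hold 2 is r9c5.
Therefore r9c5 = 2.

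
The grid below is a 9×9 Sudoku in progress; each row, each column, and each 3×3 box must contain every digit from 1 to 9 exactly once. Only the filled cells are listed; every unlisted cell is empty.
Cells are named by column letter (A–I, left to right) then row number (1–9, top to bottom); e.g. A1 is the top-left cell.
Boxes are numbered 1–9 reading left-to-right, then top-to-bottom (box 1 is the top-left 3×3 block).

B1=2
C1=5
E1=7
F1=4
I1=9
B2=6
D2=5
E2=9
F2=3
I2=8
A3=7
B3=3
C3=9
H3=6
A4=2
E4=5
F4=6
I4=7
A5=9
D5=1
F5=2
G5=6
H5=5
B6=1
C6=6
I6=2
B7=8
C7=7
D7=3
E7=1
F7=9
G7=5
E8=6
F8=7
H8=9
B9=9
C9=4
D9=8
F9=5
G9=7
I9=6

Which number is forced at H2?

7

Cell H2 itself could take any of {1, 2, 4, 7} by direct elimination.
Consider where 7 can go in row 2.
A2 is out (column A already has a 7).
C2 is out (column C already has a 7).
G2 is out (column G already has a 7).
So the only cell in row 2 that can hold 7 is H2.
Therefore H2 = 7.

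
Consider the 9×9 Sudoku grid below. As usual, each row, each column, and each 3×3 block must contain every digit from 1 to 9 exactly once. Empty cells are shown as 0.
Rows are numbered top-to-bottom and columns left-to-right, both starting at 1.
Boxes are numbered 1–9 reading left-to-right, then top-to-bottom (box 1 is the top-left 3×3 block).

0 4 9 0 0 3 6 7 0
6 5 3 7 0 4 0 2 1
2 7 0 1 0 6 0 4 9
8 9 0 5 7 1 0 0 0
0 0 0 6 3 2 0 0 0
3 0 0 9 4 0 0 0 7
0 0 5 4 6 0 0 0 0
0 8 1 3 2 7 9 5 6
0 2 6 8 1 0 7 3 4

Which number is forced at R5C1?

Cell R5C1 itself could take any of {1, 4, 5, 7} by direct elimination.
Consider where 5 can go in box 4.
R4C3 is out (row 4 already has a 5).
R5C2 is out (column 2 already has a 5).
R5C3 is out (column 3 already has a 5).
R6C2 is out (column 2 already has a 5).
R6C3 is out (column 3 already has a 5).
So the only cell in box 4 that can hold 5 is R5C1.
Therefore R5C1 = 5.

5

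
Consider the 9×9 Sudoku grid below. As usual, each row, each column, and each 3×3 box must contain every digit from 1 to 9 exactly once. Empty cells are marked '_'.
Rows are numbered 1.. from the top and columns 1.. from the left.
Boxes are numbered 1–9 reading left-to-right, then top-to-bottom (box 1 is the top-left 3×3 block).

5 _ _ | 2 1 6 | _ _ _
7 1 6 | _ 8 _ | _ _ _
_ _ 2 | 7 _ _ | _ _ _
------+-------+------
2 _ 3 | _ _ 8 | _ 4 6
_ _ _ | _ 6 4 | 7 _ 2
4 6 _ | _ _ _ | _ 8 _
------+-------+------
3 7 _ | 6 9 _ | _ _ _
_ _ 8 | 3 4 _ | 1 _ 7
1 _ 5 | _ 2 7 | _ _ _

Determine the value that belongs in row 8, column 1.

Cell row 8, column 1 itself could take any of {6, 9} by direct elimination.
Consider where 6 can go in box 7.
row 7, column 3 is out (row 7 already has a 6).
row 8, column 2 is out (column 2 already has a 6).
row 9, column 2 is out (column 2 already has a 6).
So the only cell in box 7 that can hold 6 is row 8, column 1.
Therefore row 8, column 1 = 6.

6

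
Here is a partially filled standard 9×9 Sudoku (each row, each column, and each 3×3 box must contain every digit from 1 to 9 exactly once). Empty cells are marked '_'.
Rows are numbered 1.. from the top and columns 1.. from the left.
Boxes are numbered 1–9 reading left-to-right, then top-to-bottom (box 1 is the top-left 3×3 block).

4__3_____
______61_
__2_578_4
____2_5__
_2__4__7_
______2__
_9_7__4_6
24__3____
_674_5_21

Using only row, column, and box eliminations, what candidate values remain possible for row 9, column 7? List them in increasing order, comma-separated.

Row 9 already contains {1, 2, 4, 5, 6, 7}.
Column 7 already contains {2, 4, 5, 6, 8}.
Its 3×3 block (box 9) already contains {1, 2, 4, 6}.
Removing those from 1–9 leaves {3, 9} as the candidates for row 9, column 7.

3,9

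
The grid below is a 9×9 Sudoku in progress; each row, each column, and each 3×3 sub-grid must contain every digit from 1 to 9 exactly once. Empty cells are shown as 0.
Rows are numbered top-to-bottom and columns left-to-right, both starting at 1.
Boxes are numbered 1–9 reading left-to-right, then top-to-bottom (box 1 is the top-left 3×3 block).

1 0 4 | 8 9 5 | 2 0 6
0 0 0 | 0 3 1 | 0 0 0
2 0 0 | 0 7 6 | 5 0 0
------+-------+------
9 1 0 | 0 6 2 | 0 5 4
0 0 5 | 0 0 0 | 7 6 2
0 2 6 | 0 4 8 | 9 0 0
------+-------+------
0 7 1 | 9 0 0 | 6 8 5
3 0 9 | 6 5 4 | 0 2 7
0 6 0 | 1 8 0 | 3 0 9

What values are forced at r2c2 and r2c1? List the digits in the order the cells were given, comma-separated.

For r2c2:
  Consider where 5 can go in column 2.
  r1c2 is out (row 1 already has a 5).
  r3c2 is out (row 3 already has a 5).
  r5c2 is out (row 5 already has a 5).
  r8c2 is out (row 8 already has a 5).
  So the only cell in column 2 that can hold 5 is r2c2.
  So r2c2 = 5.
For r2c1:
  Consider where 6 can go in column 1.
  r5c1 is out (row 5 already has a 6).
  r6c1 is out (row 6 already has a 6).
  r7c1 is out (row 7 already has a 6).
  r9c1 is out (row 9 already has a 6).
  So the only cell in column 1 that can hold 6 is r2c1.
  So r2c1 = 6.

5,6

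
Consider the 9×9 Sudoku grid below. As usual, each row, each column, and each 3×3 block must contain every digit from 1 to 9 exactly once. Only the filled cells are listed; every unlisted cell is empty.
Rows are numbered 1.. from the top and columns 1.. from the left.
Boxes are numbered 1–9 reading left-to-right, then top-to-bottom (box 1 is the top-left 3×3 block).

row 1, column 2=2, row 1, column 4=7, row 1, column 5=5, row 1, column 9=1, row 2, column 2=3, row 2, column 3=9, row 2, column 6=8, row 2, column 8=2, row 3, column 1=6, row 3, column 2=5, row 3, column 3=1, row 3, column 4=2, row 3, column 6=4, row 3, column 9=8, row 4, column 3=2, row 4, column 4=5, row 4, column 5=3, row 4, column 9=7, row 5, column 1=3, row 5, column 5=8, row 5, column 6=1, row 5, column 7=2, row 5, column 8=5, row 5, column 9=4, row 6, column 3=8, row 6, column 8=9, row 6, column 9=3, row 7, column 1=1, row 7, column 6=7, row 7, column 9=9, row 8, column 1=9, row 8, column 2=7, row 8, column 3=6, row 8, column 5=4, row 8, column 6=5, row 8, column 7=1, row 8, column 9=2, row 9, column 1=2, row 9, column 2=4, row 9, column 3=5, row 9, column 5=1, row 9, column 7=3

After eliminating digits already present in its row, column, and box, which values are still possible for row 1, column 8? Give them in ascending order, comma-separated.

Row 1 already contains {1, 2, 5, 7}.
Column 8 already contains {2, 5, 9}.
Its 3×3 block (box 3) already contains {1, 2, 8}.
Removing those from 1–9 leaves {3, 4, 6} as the candidates for row 1, column 8.

3,4,6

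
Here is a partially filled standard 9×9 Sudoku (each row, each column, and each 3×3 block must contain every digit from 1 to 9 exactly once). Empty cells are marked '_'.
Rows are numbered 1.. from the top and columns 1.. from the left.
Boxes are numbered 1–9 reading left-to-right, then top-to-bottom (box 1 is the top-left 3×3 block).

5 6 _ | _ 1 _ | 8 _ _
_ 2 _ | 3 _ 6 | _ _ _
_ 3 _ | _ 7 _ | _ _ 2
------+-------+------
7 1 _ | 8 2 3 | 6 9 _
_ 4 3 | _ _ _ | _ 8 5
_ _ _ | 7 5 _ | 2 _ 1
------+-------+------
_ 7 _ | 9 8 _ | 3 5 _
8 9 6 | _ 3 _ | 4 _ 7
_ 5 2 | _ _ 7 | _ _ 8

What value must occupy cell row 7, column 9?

6

Row 7 already contains {3, 5, 7, 8, 9}.
Column 9 already contains {1, 2, 5, 7, 8}.
Its 3×3 block (box 9) already contains {3, 4, 5, 7, 8}.
The only value from 1–9 not eliminated is 6, so row 7, column 9 = 6.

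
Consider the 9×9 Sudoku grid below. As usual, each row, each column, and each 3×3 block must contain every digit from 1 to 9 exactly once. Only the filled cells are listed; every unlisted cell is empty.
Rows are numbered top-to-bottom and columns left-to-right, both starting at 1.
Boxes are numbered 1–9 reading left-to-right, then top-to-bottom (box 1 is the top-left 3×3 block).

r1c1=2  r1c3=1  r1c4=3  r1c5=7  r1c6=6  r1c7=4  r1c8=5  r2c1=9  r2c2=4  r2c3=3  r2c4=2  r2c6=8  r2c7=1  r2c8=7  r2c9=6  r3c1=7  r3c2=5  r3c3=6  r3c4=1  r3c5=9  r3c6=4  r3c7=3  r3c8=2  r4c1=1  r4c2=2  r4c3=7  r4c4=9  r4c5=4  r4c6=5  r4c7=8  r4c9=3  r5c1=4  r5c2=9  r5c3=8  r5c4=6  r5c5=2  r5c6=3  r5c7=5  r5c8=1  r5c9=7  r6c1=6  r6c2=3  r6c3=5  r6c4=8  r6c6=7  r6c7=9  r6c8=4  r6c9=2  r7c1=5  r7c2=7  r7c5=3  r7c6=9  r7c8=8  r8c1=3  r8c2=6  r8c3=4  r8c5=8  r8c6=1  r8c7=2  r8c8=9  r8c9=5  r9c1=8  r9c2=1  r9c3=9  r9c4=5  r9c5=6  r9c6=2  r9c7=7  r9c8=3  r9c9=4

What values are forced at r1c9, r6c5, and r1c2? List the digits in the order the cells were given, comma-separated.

For r1c9:
  Consider where 9 can go in row 1.
  r1c2 is out (column 2 already has a 9).
  So the only cell in row 1 that can hold 9 is r1c9.
  So r1c9 = 9.
For r6c5:
  Row 6 already contains {2, 3, 4, 5, 6, 7, 8, 9}.
  Column 5 already contains {2, 3, 4, 6, 7, 8, 9}.
  Its 3×3 block (box 5) already contains {2, 3, 4, 5, 6, 7, 8, 9}.
  The only value from 1–9 not eliminated is 1, so r6c5 = 1.
For r1c2:
  Row 1 already contains {1, 2, 3, 4, 5, 6, 7}.
  Column 2 already contains {1, 2, 3, 4, 5, 6, 7, 9}.
  Its 3×3 block (box 1) already contains {1, 2, 3, 4, 5, 6, 7, 9}.
  The only value from 1–9 not eliminated is 8, so r1c2 = 8.

9,1,8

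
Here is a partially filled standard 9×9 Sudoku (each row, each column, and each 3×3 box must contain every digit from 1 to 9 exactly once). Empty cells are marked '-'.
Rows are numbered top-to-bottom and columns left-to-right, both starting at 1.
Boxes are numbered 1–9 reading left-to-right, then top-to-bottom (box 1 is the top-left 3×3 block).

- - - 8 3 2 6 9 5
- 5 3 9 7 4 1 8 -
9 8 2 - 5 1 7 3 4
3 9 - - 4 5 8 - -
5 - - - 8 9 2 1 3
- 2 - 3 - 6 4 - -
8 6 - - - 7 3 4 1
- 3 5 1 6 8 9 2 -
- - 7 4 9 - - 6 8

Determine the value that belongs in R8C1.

Row 8 already contains {1, 2, 3, 5, 6, 8, 9}.
Column 1 already contains {3, 5, 8, 9}.
Its 3×3 block (box 7) already contains {3, 5, 6, 7, 8}.
The only value from 1–9 not eliminated is 4, so R8C1 = 4.

4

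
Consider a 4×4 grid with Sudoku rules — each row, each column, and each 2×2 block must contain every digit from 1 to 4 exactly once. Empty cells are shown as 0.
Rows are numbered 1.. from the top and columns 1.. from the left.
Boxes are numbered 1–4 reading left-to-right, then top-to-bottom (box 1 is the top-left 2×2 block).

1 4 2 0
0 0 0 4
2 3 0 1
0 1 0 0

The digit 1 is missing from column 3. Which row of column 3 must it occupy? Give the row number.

Consider where 1 can go in column 3.
row 3, column 3 is out (row 3 already has a 1).
row 4, column 3 is out (row 4 already has a 1).
So the only cell in column 3 that can hold 1 is row 2, column 3.
That is row 2.

2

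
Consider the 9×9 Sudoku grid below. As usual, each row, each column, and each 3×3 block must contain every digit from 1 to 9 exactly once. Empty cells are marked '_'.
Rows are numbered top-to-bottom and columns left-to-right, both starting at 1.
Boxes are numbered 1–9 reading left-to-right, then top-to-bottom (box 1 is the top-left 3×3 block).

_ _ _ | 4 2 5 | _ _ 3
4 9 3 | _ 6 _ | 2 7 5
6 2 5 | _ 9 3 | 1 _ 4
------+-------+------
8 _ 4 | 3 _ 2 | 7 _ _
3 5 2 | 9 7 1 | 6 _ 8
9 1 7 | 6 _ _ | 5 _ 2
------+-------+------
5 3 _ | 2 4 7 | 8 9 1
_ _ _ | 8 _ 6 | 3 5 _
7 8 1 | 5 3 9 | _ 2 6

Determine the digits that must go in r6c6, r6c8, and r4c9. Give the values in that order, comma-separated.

4,3,9

For r6c6:
  Consider where 4 can go in column 6.
  r2c6 is out (row 2 already has a 4).
  So the only cell in column 6 that can hold 4 is r6c6.
  So r6c6 = 4.
For r6c8:
  Consider where 3 can go in row 6.
  r6c5 is out (column 5 already has a 3).
  r6c6 is out (column 6 already has a 3).
  So the only cell in row 6 that can hold 3 is r6c8.
  So r6c8 = 3.
For r4c9:
  Row 4 already contains {2, 3, 4, 7, 8}.
  Column 9 already contains {1, 2, 3, 4, 5, 6, 8}.
  Its 3×3 block (box 6) already contains {2, 5, 6, 7, 8}.
  The only value from 1–9 not eliminated is 9, so r4c9 = 9.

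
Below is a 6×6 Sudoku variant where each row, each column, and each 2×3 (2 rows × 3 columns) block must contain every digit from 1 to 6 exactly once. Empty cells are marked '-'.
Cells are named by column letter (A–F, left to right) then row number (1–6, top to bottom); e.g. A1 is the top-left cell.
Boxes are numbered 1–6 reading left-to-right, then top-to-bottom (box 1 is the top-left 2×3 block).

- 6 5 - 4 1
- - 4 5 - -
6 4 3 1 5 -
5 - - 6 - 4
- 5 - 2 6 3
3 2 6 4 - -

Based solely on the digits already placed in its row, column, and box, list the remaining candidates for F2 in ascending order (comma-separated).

Row 2 already contains {4, 5}.
Column F already contains {1, 3, 4}.
Its 2×3 block (box 2) already contains {1, 4, 5}.
Removing those from 1–6 leaves {2, 6} as the candidates for F2.

2,6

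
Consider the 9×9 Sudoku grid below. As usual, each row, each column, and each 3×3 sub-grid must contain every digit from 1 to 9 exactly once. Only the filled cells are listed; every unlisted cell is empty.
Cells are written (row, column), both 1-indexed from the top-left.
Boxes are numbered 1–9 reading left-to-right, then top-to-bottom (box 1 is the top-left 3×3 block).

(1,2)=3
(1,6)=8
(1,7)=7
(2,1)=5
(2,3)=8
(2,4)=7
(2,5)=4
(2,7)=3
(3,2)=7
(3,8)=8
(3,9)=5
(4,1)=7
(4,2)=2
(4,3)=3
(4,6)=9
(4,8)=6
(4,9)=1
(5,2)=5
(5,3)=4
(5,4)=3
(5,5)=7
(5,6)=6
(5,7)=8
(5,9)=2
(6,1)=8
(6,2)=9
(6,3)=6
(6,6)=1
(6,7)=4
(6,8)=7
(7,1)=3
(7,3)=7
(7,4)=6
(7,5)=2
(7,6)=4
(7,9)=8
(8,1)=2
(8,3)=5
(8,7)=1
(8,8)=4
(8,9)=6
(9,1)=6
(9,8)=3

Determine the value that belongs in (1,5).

6

Cell (1,5) itself could take any of {1, 5, 6, 9} by direct elimination.
Consider where 6 can go in row 1.
(1,1) is out (column 1 already has a 6).
(1,3) is out (column 3 already has a 6).
(1,4) is out (column 4 already has a 6).
(1,8) is out (column 8 already has a 6).
(1,9) is out (column 9 already has a 6).
So the only cell in row 1 that can hold 6 is (1,5).
Therefore (1,5) = 6.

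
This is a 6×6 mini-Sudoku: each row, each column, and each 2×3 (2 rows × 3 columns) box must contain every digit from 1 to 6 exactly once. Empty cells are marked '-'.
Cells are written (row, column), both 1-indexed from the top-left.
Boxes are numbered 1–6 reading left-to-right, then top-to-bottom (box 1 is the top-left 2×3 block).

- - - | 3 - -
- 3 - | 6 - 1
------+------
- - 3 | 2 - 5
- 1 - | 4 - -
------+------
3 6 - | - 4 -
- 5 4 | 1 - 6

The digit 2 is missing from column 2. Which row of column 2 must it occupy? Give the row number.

Consider where 2 can go in column 2.
(3,2) is out (row 3 already has a 2).
So the only cell in column 2 that can hold 2 is (1,2).
That is row 1.

1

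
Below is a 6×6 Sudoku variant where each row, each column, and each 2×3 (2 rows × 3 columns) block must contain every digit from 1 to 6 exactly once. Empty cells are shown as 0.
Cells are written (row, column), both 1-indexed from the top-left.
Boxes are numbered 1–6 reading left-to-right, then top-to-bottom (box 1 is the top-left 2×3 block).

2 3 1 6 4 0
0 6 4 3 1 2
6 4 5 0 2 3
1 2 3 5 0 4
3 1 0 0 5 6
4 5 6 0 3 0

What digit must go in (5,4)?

4

Cell (5,4) itself could take any of {2, 4} by direct elimination.
Consider where 4 can go in column 4.
(3,4) is out (row 3 already has a 4).
(6,4) is out (row 6 already has a 4).
So the only cell in column 4 that can hold 4 is (5,4).
Therefore (5,4) = 4.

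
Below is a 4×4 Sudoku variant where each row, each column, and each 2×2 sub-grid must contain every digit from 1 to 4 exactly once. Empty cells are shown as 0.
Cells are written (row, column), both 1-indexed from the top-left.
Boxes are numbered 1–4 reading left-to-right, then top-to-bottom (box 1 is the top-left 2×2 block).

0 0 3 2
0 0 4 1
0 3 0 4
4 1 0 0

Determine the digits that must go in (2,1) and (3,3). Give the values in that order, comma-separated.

3,1

For (2,1):
  Consider where 3 can go in row 2.
  (2,2) is out (column 2 already has a 3).
  So the only cell in row 2 that can hold 3 is (2,1).
  So (2,1) = 3.
For (3,3):
  Consider where 1 can go in box 4.
  (4,3) is out (row 4 already has a 1).
  (4,4) is out (row 4 already has a 1).
  So the only cell in box 4 that can hold 1 is (3,3).
  So (3,3) = 1.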